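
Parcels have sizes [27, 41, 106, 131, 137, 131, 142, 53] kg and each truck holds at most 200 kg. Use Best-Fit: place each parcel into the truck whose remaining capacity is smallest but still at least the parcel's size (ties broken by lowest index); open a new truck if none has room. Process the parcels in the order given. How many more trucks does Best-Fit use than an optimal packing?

Best-Fit: [27,41,106] [131] [137] [131] [142,53] → 5 trucks.
5 parcels exceed 100 kg (half the capacity), and no two of those can share a truck, so at least 5 trucks are needed.
So 5 is already optimal.

0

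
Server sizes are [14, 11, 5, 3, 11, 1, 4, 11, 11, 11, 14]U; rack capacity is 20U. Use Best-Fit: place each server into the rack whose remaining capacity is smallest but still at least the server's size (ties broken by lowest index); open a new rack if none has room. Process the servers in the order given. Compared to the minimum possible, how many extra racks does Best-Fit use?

0

Best-Fit: [14,5,1] [11,3,4] [11] [11] [11] [11] [14] → 7 racks.
7 servers exceed 10U (half the capacity), and no two of those can share a rack, so at least 7 racks are needed.
So 7 is already optimal.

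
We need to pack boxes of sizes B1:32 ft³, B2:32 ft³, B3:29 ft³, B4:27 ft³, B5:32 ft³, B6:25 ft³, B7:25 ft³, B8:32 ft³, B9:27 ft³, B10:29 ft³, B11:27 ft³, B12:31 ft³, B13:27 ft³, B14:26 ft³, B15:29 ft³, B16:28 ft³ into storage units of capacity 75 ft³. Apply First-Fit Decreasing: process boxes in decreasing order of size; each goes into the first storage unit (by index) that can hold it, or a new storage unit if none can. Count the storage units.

8 storage units

Sorted descending: 32, 32, 32, 32, 31, 29, 29, 29, 28, 27, 27, 27, 27, 26, 25, 25.
32 ft³ → storage unit 1 (remaining 43 ft³)
32 ft³ → storage unit 1 (remaining 11 ft³)
32 ft³ → storage unit 2 (remaining 43 ft³)
32 ft³ → storage unit 2 (remaining 11 ft³)
31 ft³ → storage unit 3 (remaining 44 ft³)
29 ft³ → storage unit 3 (remaining 15 ft³)
29 ft³ → storage unit 4 (remaining 46 ft³)
29 ft³ → storage unit 4 (remaining 17 ft³)
28 ft³ → storage unit 5 (remaining 47 ft³)
27 ft³ → storage unit 5 (remaining 20 ft³)
27 ft³ → storage unit 6 (remaining 48 ft³)
27 ft³ → storage unit 6 (remaining 21 ft³)
27 ft³ → storage unit 7 (remaining 48 ft³)
26 ft³ → storage unit 7 (remaining 22 ft³)
25 ft³ → storage unit 8 (remaining 50 ft³)
25 ft³ → storage unit 8 (remaining 25 ft³)
Final storage units: [32,32] [32,32] [31,29] [29,29] [28,27] [27,27] [27,26] [25,25].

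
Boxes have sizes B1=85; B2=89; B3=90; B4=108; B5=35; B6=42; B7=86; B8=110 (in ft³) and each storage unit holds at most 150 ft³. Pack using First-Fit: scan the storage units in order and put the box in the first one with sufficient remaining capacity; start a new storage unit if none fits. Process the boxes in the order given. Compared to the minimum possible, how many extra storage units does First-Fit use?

0

First-Fit: [85,35] [89,42] [90] [108] [86] [110] → 6 storage units.
6 boxes exceed 75 ft³ (half the capacity), and no two of those can share a storage unit, so at least 6 storage units are needed.
So 6 is already optimal.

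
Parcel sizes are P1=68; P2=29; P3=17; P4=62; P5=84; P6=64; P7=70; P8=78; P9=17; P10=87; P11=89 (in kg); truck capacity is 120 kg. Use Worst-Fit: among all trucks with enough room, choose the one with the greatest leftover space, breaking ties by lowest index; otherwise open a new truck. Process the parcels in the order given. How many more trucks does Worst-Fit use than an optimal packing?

0

Worst-Fit: [68,29,17] [62,17] [84] [64] [70] [78] [87] [89] → 8 trucks.
8 parcels exceed 60 kg (half the capacity), and no two of those can share a truck, so at least 8 trucks are needed.
So 8 is already optimal.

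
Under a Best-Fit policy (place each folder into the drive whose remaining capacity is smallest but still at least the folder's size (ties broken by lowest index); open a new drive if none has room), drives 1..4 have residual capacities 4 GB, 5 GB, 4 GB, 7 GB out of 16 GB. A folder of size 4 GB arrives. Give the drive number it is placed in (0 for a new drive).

1

Drives with room: drive 1 (4 GB), drive 2 (5 GB), drive 3 (4 GB), drive 4 (7 GB).
Tightest fit is drive 1 with 4 GB free.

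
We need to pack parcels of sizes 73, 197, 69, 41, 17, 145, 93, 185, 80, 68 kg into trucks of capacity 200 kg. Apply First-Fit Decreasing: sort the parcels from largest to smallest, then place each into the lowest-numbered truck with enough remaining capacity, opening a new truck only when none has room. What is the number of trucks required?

6 trucks

Sorted descending: 197, 185, 145, 93, 80, 73, 69, 68, 41, 17.
197 kg → truck 1 (remaining 3 kg)
185 kg → truck 2 (remaining 15 kg)
145 kg → truck 3 (remaining 55 kg)
93 kg → truck 4 (remaining 107 kg)
80 kg → truck 4 (remaining 27 kg)
73 kg → truck 5 (remaining 127 kg)
69 kg → truck 5 (remaining 58 kg)
68 kg → truck 6 (remaining 132 kg)
41 kg → truck 3 (remaining 14 kg)
17 kg → truck 4 (remaining 10 kg)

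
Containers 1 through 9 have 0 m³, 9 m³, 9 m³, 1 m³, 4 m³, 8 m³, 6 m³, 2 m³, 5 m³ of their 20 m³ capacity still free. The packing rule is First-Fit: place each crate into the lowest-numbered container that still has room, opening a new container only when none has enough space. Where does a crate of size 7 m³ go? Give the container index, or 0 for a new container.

Containers with room: container 2 (9 m³), container 3 (9 m³), container 6 (8 m³).
The first with room is container 2.

2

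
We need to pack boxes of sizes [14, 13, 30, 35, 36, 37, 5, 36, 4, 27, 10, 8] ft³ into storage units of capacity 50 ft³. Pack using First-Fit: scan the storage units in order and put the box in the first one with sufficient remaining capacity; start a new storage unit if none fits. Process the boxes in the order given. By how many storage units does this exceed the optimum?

1

First-Fit: [14,13,5,4,10] [30,8] [35] [36] [37] [36] [27] → 7 storage units.
Total size 255 ft³; any packing needs at least ⌈255/50⌉ = 6 storage units.
An optimal packing achieves that bound: [37,13] [36,14] [36,10,4] [35,8,5] [30] [27] → 6 storage units.
Excess: 7 − 6 = 1.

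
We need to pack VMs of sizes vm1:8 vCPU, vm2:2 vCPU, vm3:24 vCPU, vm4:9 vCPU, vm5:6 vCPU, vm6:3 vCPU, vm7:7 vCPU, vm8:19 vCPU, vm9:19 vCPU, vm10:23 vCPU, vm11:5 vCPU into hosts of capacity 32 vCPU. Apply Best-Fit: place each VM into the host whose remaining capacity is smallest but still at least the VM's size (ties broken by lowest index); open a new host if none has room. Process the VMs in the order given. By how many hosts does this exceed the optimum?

1

Best-Fit: [8,2,9,3,7] [24,6] [19] [19] [23,5] → 5 hosts.
Total size 125 vCPU; any packing needs at least ⌈125/32⌉ = 4 hosts.
An optimal packing achieves that bound: [24,8] [23,9] [19,7,6] [19,5,3,2] → 4 hosts.
Excess: 5 − 4 = 1.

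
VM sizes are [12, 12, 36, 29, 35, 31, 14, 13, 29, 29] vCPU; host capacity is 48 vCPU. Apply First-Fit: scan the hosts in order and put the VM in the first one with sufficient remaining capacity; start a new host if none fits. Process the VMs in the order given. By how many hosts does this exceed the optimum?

First-Fit: [12,12,14] [36] [29,13] [35] [31] [29] [29] → 7 hosts.
6 VMs exceed 24 vCPU (half the capacity), and no two of those can share a host, so at least 6 hosts are needed.
An optimal packing achieves that bound: [36,12] [35,13] [31,14] [29,12] [29] [29] → 6 hosts.
Excess: 7 − 6 = 1.

1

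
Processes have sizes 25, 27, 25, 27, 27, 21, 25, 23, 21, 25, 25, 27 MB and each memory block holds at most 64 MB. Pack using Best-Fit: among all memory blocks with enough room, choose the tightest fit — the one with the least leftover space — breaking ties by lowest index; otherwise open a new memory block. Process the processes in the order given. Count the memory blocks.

25 MB → memory block 1 (remaining 39 MB)
27 MB → memory block 1 (remaining 12 MB)
25 MB → memory block 2 (remaining 39 MB)
27 MB → memory block 2 (remaining 12 MB)
27 MB → memory block 3 (remaining 37 MB)
21 MB → memory block 3 (remaining 16 MB)
25 MB → memory block 4 (remaining 39 MB)
23 MB → memory block 4 (remaining 16 MB)
21 MB → memory block 5 (remaining 43 MB)
25 MB → memory block 5 (remaining 18 MB)
25 MB → memory block 6 (remaining 39 MB)
27 MB → memory block 6 (remaining 12 MB)

6 memory blocks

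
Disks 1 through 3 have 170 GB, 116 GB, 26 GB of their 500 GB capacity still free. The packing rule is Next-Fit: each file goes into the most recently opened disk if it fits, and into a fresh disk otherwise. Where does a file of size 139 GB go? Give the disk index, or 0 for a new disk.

0

Next-Fit only looks at disk 3, which has 26 GB free.
139 GB does not fit, so a new disk is opened.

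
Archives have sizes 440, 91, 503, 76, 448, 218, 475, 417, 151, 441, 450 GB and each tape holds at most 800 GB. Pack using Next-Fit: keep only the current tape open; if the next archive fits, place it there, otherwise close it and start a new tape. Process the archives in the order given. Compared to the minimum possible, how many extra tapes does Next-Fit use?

0

Next-Fit: [440,91] [503,76] [448,218] [475] [417,151] [441] [450] → 7 tapes.
7 archives exceed 400 GB (half the capacity), and no two of those can share a tape, so at least 7 tapes are needed.
So 7 is already optimal.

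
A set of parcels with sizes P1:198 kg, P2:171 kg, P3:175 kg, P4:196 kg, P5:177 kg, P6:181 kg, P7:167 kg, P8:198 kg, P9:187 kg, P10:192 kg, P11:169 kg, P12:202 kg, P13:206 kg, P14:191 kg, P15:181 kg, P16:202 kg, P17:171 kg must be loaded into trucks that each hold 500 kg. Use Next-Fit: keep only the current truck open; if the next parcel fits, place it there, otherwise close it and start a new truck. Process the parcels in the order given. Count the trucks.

P1 (198 kg) → truck 1 (remaining 302 kg)
P2 (171 kg) → truck 1 (remaining 131 kg)
P3 (175 kg) → truck 2 (remaining 325 kg)
P4 (196 kg) → truck 2 (remaining 129 kg)
P5 (177 kg) → truck 3 (remaining 323 kg)
P6 (181 kg) → truck 3 (remaining 142 kg)
P7 (167 kg) → truck 4 (remaining 333 kg)
P8 (198 kg) → truck 4 (remaining 135 kg)
P9 (187 kg) → truck 5 (remaining 313 kg)
P10 (192 kg) → truck 5 (remaining 121 kg)
P11 (169 kg) → truck 6 (remaining 331 kg)
P12 (202 kg) → truck 6 (remaining 129 kg)
P13 (206 kg) → truck 7 (remaining 294 kg)
P14 (191 kg) → truck 7 (remaining 103 kg)
P15 (181 kg) → truck 8 (remaining 319 kg)
P16 (202 kg) → truck 8 (remaining 117 kg)
P17 (171 kg) → truck 9 (remaining 329 kg)

9 trucks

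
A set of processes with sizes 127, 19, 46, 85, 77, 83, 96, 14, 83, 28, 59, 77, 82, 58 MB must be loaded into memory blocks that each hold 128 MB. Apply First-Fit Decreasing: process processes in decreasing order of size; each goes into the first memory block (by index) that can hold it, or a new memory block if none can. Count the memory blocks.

Sorted descending: 127, 96, 85, 83, 83, 82, 77, 77, 59, 58, 46, 28, 19, 14.
127 MB → memory block 1 (remaining 1 MB)
96 MB → memory block 2 (remaining 32 MB)
85 MB → memory block 3 (remaining 43 MB)
83 MB → memory block 4 (remaining 45 MB)
83 MB → memory block 5 (remaining 45 MB)
82 MB → memory block 6 (remaining 46 MB)
77 MB → memory block 7 (remaining 51 MB)
77 MB → memory block 8 (remaining 51 MB)
59 MB → memory block 9 (remaining 69 MB)
58 MB → memory block 9 (remaining 11 MB)
46 MB → memory block 6 (remaining 0 MB)
28 MB → memory block 2 (remaining 4 MB)
19 MB → memory block 3 (remaining 24 MB)
14 MB → memory block 3 (remaining 10 MB)
Final memory blocks: [127] [96,28] [85,19,14] [83] [83] [82,46] [77] [77] [59,58].

9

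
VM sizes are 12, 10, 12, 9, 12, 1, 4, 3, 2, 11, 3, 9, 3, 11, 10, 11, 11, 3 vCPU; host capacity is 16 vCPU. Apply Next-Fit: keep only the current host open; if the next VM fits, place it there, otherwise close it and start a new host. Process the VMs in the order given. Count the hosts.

12 hosts

Put 12 vCPU in host 1; 4 vCPU remain.
Put 10 vCPU in host 2; 6 vCPU remain.
Put 12 vCPU in host 3; 4 vCPU remain.
Put 9 vCPU in host 4; 7 vCPU remain.
Put 12 vCPU in host 5; 4 vCPU remain.
Put 1 vCPU in host 5; 3 vCPU remain.
Put 4 vCPU in host 6; 12 vCPU remain.
Put 3 vCPU in host 6; 9 vCPU remain.
Put 2 vCPU in host 6; 7 vCPU remain.
Put 11 vCPU in host 7; 5 vCPU remain.
Put 3 vCPU in host 7; 2 vCPU remain.
Put 9 vCPU in host 8; 7 vCPU remain.
Put 3 vCPU in host 8; 4 vCPU remain.
Put 11 vCPU in host 9; 5 vCPU remain.
Put 10 vCPU in host 10; 6 vCPU remain.
Put 11 vCPU in host 11; 5 vCPU remain.
Put 11 vCPU in host 12; 5 vCPU remain.
Put 3 vCPU in host 12; 2 vCPU remain.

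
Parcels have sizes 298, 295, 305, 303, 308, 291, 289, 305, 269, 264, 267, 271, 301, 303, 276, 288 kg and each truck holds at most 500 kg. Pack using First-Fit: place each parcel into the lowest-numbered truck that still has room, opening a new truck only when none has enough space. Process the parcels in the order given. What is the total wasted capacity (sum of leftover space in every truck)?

3367

Put 298 kg in truck 1; 202 kg remain.
Put 295 kg in truck 2; 205 kg remain.
Put 305 kg in truck 3; 195 kg remain.
Put 303 kg in truck 4; 197 kg remain.
Put 308 kg in truck 5; 192 kg remain.
Put 291 kg in truck 6; 209 kg remain.
Put 289 kg in truck 7; 211 kg remain.
Put 305 kg in truck 8; 195 kg remain.
Put 269 kg in truck 9; 231 kg remain.
Put 264 kg in truck 10; 236 kg remain.
Put 267 kg in truck 11; 233 kg remain.
Put 271 kg in truck 12; 229 kg remain.
Put 301 kg in truck 13; 199 kg remain.
Put 303 kg in truck 14; 197 kg remain.
Put 276 kg in truck 15; 224 kg remain.
Put 288 kg in truck 16; 212 kg remain.
16 trucks × 500 kg = 8000 kg; used 4633 kg; unused 3367 kg.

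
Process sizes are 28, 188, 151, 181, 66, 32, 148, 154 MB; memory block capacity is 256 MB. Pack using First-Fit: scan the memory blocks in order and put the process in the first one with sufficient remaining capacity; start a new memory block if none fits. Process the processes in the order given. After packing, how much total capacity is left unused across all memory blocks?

332

memory block 1: place 28 MB, 228 MB left
memory block 1: place 188 MB, 40 MB left
memory block 2: place 151 MB, 105 MB left
memory block 3: place 181 MB, 75 MB left
memory block 2: place 66 MB, 39 MB left
memory block 1: place 32 MB, 8 MB left
memory block 4: place 148 MB, 108 MB left
memory block 5: place 154 MB, 102 MB left
5 memory blocks × 256 MB = 1280 MB; used 948 MB; unused 332 MB.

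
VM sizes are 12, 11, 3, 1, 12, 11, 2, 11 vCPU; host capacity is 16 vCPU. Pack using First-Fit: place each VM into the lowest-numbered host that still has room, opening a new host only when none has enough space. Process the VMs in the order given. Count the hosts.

Put 12 vCPU in host 1; 4 vCPU remain.
Put 11 vCPU in host 2; 5 vCPU remain.
Put 3 vCPU in host 1; 1 vCPU remain.
Put 1 vCPU in host 1; 0 vCPU remain.
Put 12 vCPU in host 3; 4 vCPU remain.
Put 11 vCPU in host 4; 5 vCPU remain.
Put 2 vCPU in host 2; 3 vCPU remain.
Put 11 vCPU in host 5; 5 vCPU remain.
Final hosts: [12,3,1] [11,2] [12] [11] [11].

5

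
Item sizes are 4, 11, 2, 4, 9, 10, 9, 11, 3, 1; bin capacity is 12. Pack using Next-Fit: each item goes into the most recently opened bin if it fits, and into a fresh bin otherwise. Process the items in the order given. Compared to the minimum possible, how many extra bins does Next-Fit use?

Next-Fit: [4] [11] [2,4] [9] [10] [9] [11] [3,1] → 8 bins.
Total size 64; any packing needs at least ⌈64/12⌉ = 6 bins.
An optimal packing achieves that bound: [11,1] [11] [10,2] [9,3] [9] [4,4] → 6 bins.
Excess: 8 − 6 = 2.

2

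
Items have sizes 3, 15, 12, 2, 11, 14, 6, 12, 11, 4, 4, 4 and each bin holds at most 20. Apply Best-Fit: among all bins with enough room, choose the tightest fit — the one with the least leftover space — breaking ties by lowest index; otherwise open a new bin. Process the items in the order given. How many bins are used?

bin 1: place 3, 17 left
bin 1: place 15, 2 left
bin 2: place 12, 8 left
bin 1: place 2, 0 left
bin 3: place 11, 9 left
bin 4: place 14, 6 left
bin 4: place 6, 0 left
bin 5: place 12, 8 left
bin 6: place 11, 9 left
bin 2: place 4, 4 left
bin 2: place 4, 0 left
bin 5: place 4, 4 left

6 bins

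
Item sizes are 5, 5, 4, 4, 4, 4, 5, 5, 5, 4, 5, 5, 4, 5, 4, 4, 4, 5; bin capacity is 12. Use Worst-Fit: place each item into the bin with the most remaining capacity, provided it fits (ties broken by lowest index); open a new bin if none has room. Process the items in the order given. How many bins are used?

5 → bin 1 (remaining 7)
5 → bin 1 (remaining 2)
4 → bin 2 (remaining 8)
4 → bin 2 (remaining 4)
4 → bin 2 (remaining 0)
4 → bin 3 (remaining 8)
5 → bin 3 (remaining 3)
5 → bin 4 (remaining 7)
5 → bin 4 (remaining 2)
4 → bin 5 (remaining 8)
5 → bin 5 (remaining 3)
5 → bin 6 (remaining 7)
4 → bin 6 (remaining 3)
5 → bin 7 (remaining 7)
4 → bin 7 (remaining 3)
4 → bin 8 (remaining 8)
4 → bin 8 (remaining 4)
5 → bin 9 (remaining 7)

9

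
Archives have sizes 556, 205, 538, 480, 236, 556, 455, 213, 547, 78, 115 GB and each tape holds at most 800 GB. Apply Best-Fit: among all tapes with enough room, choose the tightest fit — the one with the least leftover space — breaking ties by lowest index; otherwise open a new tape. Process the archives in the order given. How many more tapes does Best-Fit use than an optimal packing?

0

Best-Fit: [556,205] [538,236] [480] [556,213] [455] [547,78,115] → 6 tapes.
6 archives exceed 400 GB (half the capacity), and no two of those can share a tape, so at least 6 tapes are needed.
So 6 is already optimal.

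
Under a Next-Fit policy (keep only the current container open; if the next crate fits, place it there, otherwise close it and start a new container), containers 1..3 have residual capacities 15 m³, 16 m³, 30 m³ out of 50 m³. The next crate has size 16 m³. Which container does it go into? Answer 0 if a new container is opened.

3

Next-Fit only looks at container 3, which has 30 m³ free.
16 m³ fits there.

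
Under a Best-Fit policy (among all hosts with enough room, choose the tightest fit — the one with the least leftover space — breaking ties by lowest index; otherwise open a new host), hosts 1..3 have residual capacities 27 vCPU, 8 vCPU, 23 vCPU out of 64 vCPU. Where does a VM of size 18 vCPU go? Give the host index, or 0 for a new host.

3

Hosts with room: host 1 (27 vCPU), host 3 (23 vCPU).
Tightest fit is host 3 with 23 vCPU free.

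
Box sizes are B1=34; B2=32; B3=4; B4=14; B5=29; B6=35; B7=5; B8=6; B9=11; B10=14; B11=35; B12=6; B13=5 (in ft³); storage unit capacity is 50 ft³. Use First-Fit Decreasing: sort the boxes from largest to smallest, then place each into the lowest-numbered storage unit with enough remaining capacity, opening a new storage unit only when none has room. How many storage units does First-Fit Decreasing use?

Sorted descending: 35, 35, 34, 32, 29, 14, 14, 11, 6, 6, 5, 5, 4.
Put 35 ft³ in storage unit 1; 15 ft³ remain.
Put 35 ft³ in storage unit 2; 15 ft³ remain.
Put 34 ft³ in storage unit 3; 16 ft³ remain.
Put 32 ft³ in storage unit 4; 18 ft³ remain.
Put 29 ft³ in storage unit 5; 21 ft³ remain.
Put 14 ft³ in storage unit 1; 1 ft³ remain.
Put 14 ft³ in storage unit 2; 1 ft³ remain.
Put 11 ft³ in storage unit 3; 5 ft³ remain.
Put 6 ft³ in storage unit 4; 12 ft³ remain.
Put 6 ft³ in storage unit 4; 6 ft³ remain.
Put 5 ft³ in storage unit 3; 0 ft³ remain.
Put 5 ft³ in storage unit 4; 1 ft³ remain.
Put 4 ft³ in storage unit 5; 17 ft³ remain.

5 storage units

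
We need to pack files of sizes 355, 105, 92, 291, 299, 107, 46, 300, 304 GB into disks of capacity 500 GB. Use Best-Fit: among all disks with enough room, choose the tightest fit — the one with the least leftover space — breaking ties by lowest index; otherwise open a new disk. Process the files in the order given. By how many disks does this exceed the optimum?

0

Best-Fit: [355,105] [92,291,107] [299,46] [300] [304] → 5 disks.
5 files exceed 250 GB (half the capacity), and no two of those can share a disk, so at least 5 disks are needed.
So 5 is already optimal.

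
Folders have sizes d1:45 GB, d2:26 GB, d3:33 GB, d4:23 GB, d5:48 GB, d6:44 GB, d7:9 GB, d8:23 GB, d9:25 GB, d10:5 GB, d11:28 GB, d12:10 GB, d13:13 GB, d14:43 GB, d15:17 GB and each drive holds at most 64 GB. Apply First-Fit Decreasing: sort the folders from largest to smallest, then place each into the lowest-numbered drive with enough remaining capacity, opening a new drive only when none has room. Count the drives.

7 drives

Sorted descending: 48, 45, 44, 43, 33, 28, 26, 25, 23, 23, 17, 13, 10, 9, 5.
drive 1: place 48 GB, 16 GB left
drive 2: place 45 GB, 19 GB left
drive 3: place 44 GB, 20 GB left
drive 4: place 43 GB, 21 GB left
drive 5: place 33 GB, 31 GB left
drive 5: place 28 GB, 3 GB left
drive 6: place 26 GB, 38 GB left
drive 6: place 25 GB, 13 GB left
drive 7: place 23 GB, 41 GB left
drive 7: place 23 GB, 18 GB left
drive 2: place 17 GB, 2 GB left
drive 1: place 13 GB, 3 GB left
drive 3: place 10 GB, 10 GB left
drive 3: place 9 GB, 1 GB left
drive 4: place 5 GB, 16 GB left
Final drives: [48,13] [45,17] [44,10,9] [43,5] [33,28] [26,25] [23,23].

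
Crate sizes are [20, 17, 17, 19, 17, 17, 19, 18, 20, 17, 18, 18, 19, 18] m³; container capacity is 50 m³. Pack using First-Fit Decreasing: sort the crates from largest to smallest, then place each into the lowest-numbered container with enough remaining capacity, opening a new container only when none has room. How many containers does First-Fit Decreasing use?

Sorted descending: 20, 20, 19, 19, 19, 18, 18, 18, 18, 17, 17, 17, 17, 17.
Put 20 m³ in container 1; 30 m³ remain.
Put 20 m³ in container 1; 10 m³ remain.
Put 19 m³ in container 2; 31 m³ remain.
Put 19 m³ in container 2; 12 m³ remain.
Put 19 m³ in container 3; 31 m³ remain.
Put 18 m³ in container 3; 13 m³ remain.
Put 18 m³ in container 4; 32 m³ remain.
Put 18 m³ in container 4; 14 m³ remain.
Put 18 m³ in container 5; 32 m³ remain.
Put 17 m³ in container 5; 15 m³ remain.
Put 17 m³ in container 6; 33 m³ remain.
Put 17 m³ in container 6; 16 m³ remain.
Put 17 m³ in container 7; 33 m³ remain.
Put 17 m³ in container 7; 16 m³ remain.

7 containers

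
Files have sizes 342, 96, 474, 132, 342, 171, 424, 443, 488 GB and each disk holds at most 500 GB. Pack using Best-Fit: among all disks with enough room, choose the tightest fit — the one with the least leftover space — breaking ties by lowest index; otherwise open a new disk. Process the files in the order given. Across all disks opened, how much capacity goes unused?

342 GB → disk 1 (remaining 158 GB)
96 GB → disk 1 (remaining 62 GB)
474 GB → disk 2 (remaining 26 GB)
132 GB → disk 3 (remaining 368 GB)
342 GB → disk 3 (remaining 26 GB)
171 GB → disk 4 (remaining 329 GB)
424 GB → disk 5 (remaining 76 GB)
443 GB → disk 6 (remaining 57 GB)
488 GB → disk 7 (remaining 12 GB)
7 disks × 500 GB = 3500 GB; used 2912 GB; unused 588 GB.

588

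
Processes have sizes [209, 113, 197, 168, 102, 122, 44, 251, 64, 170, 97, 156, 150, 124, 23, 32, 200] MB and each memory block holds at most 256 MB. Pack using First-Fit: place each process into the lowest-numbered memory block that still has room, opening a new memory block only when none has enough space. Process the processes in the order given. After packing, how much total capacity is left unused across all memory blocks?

Put 209 MB in memory block 1; 47 MB remain.
Put 113 MB in memory block 2; 143 MB remain.
Put 197 MB in memory block 3; 59 MB remain.
Put 168 MB in memory block 4; 88 MB remain.
Put 102 MB in memory block 2; 41 MB remain.
Put 122 MB in memory block 5; 134 MB remain.
Put 44 MB in memory block 1; 3 MB remain.
Put 251 MB in memory block 6; 5 MB remain.
Put 64 MB in memory block 4; 24 MB remain.
Put 170 MB in memory block 7; 86 MB remain.
Put 97 MB in memory block 5; 37 MB remain.
Put 156 MB in memory block 8; 100 MB remain.
Put 150 MB in memory block 9; 106 MB remain.
Put 124 MB in memory block 10; 132 MB remain.
Put 23 MB in memory block 2; 18 MB remain.
Put 32 MB in memory block 3; 27 MB remain.
Put 200 MB in memory block 11; 56 MB remain.
11 memory blocks × 256 MB = 2816 MB; used 2222 MB; unused 594 MB.

594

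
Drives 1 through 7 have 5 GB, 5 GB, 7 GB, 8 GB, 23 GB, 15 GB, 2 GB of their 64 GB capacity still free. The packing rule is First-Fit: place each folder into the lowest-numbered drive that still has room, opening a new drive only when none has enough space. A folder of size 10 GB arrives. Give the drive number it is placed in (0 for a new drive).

Drives with room: drive 5 (23 GB), drive 6 (15 GB).
The first with room is drive 5.

5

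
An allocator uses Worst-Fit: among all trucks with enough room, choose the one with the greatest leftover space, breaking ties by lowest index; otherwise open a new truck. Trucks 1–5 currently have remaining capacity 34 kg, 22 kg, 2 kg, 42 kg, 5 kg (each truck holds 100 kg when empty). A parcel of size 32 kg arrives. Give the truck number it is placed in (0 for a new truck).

4

Trucks with room: truck 1 (34 kg), truck 4 (42 kg).
Most room is truck 4 with 42 kg free.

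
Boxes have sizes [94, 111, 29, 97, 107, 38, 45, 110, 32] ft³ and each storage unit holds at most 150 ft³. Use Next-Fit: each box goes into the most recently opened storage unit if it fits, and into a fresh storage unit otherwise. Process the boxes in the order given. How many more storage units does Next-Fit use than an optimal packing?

Next-Fit: [94] [111,29] [97] [107,38] [45] [110,32] → 6 storage units.
Total size 663 ft³; any packing needs at least ⌈663/150⌉ = 5 storage units.
An optimal packing achieves that bound: [111,38] [110,32] [107,29] [97,45] [94] → 5 storage units.
Excess: 6 − 5 = 1.

1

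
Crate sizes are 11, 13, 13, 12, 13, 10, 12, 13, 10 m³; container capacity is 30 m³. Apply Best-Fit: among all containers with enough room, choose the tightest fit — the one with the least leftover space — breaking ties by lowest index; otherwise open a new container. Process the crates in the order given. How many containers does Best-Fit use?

Put 11 m³ in container 1; 19 m³ remain.
Put 13 m³ in container 1; 6 m³ remain.
Put 13 m³ in container 2; 17 m³ remain.
Put 12 m³ in container 2; 5 m³ remain.
Put 13 m³ in container 3; 17 m³ remain.
Put 10 m³ in container 3; 7 m³ remain.
Put 12 m³ in container 4; 18 m³ remain.
Put 13 m³ in container 4; 5 m³ remain.
Put 10 m³ in container 5; 20 m³ remain.

5 containers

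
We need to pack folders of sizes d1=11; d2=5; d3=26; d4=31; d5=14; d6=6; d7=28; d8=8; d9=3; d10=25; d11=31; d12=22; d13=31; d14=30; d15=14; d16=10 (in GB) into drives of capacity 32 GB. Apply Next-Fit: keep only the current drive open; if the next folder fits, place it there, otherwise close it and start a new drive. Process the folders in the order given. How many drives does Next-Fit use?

drive 1: place d1 (11 GB), 21 GB left
drive 1: place d2 (5 GB), 16 GB left
drive 2: place d3 (26 GB), 6 GB left
drive 3: place d4 (31 GB), 1 GB left
drive 4: place d5 (14 GB), 18 GB left
drive 4: place d6 (6 GB), 12 GB left
drive 5: place d7 (28 GB), 4 GB left
drive 6: place d8 (8 GB), 24 GB left
drive 6: place d9 (3 GB), 21 GB left
drive 7: place d10 (25 GB), 7 GB left
drive 8: place d11 (31 GB), 1 GB left
drive 9: place d12 (22 GB), 10 GB left
drive 10: place d13 (31 GB), 1 GB left
drive 11: place d14 (30 GB), 2 GB left
drive 12: place d15 (14 GB), 18 GB left
drive 12: place d16 (10 GB), 8 GB left

12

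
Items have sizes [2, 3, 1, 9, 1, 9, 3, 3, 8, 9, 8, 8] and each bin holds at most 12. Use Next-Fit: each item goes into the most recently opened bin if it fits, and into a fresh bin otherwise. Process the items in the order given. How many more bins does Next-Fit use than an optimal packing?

Next-Fit: [2,3,1] [9,1] [9,3] [3,8] [9] [8] [8] → 7 bins.
Total size 64; any packing needs at least ⌈64/12⌉ = 6 bins.
An optimal packing achieves that bound: [9,3] [9,3] [9,3] [8,2,1,1] [8] [8] → 6 bins.
Excess: 7 − 6 = 1.

1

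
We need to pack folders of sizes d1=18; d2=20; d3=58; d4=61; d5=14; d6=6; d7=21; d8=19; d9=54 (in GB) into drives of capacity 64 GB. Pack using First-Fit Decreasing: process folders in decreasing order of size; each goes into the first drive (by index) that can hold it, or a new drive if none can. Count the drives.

5 drives

Sorted descending: 61, 58, 54, 21, 20, 19, 18, 14, 6.
61 GB → drive 1 (remaining 3 GB)
58 GB → drive 2 (remaining 6 GB)
54 GB → drive 3 (remaining 10 GB)
21 GB → drive 4 (remaining 43 GB)
20 GB → drive 4 (remaining 23 GB)
19 GB → drive 4 (remaining 4 GB)
18 GB → drive 5 (remaining 46 GB)
14 GB → drive 5 (remaining 32 GB)
6 GB → drive 2 (remaining 0 GB)
Final drives: [61] [58,6] [54] [21,20,19] [18,14].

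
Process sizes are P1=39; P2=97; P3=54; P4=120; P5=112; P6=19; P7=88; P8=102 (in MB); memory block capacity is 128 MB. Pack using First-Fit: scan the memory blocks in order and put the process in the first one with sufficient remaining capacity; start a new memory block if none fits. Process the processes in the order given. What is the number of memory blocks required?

P1 (39 MB) → memory block 1 (remaining 89 MB)
P2 (97 MB) → memory block 2 (remaining 31 MB)
P3 (54 MB) → memory block 1 (remaining 35 MB)
P4 (120 MB) → memory block 3 (remaining 8 MB)
P5 (112 MB) → memory block 4 (remaining 16 MB)
P6 (19 MB) → memory block 1 (remaining 16 MB)
P7 (88 MB) → memory block 5 (remaining 40 MB)
P8 (102 MB) → memory block 6 (remaining 26 MB)
Final memory blocks: [39,54,19] [97] [120] [112] [88] [102].

6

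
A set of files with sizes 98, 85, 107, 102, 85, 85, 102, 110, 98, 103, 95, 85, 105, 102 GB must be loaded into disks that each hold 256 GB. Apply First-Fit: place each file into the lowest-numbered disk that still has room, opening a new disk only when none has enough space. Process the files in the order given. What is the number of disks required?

98 GB → disk 1 (remaining 158 GB)
85 GB → disk 1 (remaining 73 GB)
107 GB → disk 2 (remaining 149 GB)
102 GB → disk 2 (remaining 47 GB)
85 GB → disk 3 (remaining 171 GB)
85 GB → disk 3 (remaining 86 GB)
102 GB → disk 4 (remaining 154 GB)
110 GB → disk 4 (remaining 44 GB)
98 GB → disk 5 (remaining 158 GB)
103 GB → disk 5 (remaining 55 GB)
95 GB → disk 6 (remaining 161 GB)
85 GB → disk 3 (remaining 1 GB)
105 GB → disk 6 (remaining 56 GB)
102 GB → disk 7 (remaining 154 GB)
Final disks: [98,85] [107,102] [85,85,85] [102,110] [98,103] [95,105] [102].

7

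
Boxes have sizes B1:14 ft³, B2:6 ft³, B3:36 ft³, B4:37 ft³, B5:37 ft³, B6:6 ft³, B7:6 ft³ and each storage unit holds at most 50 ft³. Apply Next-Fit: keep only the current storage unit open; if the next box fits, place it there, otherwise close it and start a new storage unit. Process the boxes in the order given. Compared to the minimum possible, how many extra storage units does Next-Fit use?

Next-Fit: [14,6] [36] [37] [37,6,6] → 4 storage units.
Total size 142 ft³; any packing needs at least ⌈142/50⌉ = 3 storage units.
An optimal packing achieves that bound: [37,6,6] [37,6] [36,14] → 3 storage units.
Excess: 4 − 3 = 1.

1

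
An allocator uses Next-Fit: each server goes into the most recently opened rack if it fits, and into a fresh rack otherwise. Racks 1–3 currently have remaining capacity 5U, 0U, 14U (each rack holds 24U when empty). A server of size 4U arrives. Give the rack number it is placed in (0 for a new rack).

3

Next-Fit only looks at rack 3, which has 14U free.
4U fits there.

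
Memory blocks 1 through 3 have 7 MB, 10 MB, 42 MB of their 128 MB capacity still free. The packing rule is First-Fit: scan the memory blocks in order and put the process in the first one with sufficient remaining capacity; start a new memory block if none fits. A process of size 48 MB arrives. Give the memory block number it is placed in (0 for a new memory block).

No memory block has ≥ 48 MB free, so a new memory block is opened.

0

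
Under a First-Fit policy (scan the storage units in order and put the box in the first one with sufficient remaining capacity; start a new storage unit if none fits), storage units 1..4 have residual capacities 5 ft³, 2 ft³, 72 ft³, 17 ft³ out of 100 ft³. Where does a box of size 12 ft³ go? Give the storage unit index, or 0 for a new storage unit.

3

Storage units with room: storage unit 3 (72 ft³), storage unit 4 (17 ft³).
The first with room is storage unit 3.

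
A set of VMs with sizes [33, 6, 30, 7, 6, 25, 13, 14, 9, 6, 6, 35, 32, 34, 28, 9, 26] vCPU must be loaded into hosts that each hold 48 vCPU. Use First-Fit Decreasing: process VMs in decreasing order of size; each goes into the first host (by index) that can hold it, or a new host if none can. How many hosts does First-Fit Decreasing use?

Sorted descending: 35, 34, 33, 32, 30, 28, 26, 25, 14, 13, 9, 9, 7, 6, 6, 6, 6.
Put 35 vCPU in host 1; 13 vCPU remain.
Put 34 vCPU in host 2; 14 vCPU remain.
Put 33 vCPU in host 3; 15 vCPU remain.
Put 32 vCPU in host 4; 16 vCPU remain.
Put 30 vCPU in host 5; 18 vCPU remain.
Put 28 vCPU in host 6; 20 vCPU remain.
Put 26 vCPU in host 7; 22 vCPU remain.
Put 25 vCPU in host 8; 23 vCPU remain.
Put 14 vCPU in host 2; 0 vCPU remain.
Put 13 vCPU in host 1; 0 vCPU remain.
Put 9 vCPU in host 3; 6 vCPU remain.
Put 9 vCPU in host 4; 7 vCPU remain.
Put 7 vCPU in host 4; 0 vCPU remain.
Put 6 vCPU in host 3; 0 vCPU remain.
Put 6 vCPU in host 5; 12 vCPU remain.
Put 6 vCPU in host 5; 6 vCPU remain.
Put 6 vCPU in host 5; 0 vCPU remain.
Final hosts: [35,13] [34,14] [33,9,6] [32,9,7] [30,6,6,6] [28] [26] [25].

8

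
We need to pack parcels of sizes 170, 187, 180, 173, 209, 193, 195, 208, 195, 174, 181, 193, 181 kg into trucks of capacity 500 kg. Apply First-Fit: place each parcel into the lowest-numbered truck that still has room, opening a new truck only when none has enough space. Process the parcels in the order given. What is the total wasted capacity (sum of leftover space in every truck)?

truck 1: place 170 kg, 330 kg left
truck 1: place 187 kg, 143 kg left
truck 2: place 180 kg, 320 kg left
truck 2: place 173 kg, 147 kg left
truck 3: place 209 kg, 291 kg left
truck 3: place 193 kg, 98 kg left
truck 4: place 195 kg, 305 kg left
truck 4: place 208 kg, 97 kg left
truck 5: place 195 kg, 305 kg left
truck 5: place 174 kg, 131 kg left
truck 6: place 181 kg, 319 kg left
truck 6: place 193 kg, 126 kg left
truck 7: place 181 kg, 319 kg left
7 trucks × 500 kg = 3500 kg; used 2439 kg; unused 1061 kg.

1061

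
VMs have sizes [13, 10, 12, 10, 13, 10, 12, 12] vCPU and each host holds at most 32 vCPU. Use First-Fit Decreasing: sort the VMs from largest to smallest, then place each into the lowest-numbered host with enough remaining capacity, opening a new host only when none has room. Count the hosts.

4

Sorted descending: 13, 13, 12, 12, 12, 10, 10, 10.
host 1: place 13 vCPU, 19 vCPU left
host 1: place 13 vCPU, 6 vCPU left
host 2: place 12 vCPU, 20 vCPU left
host 2: place 12 vCPU, 8 vCPU left
host 3: place 12 vCPU, 20 vCPU left
host 3: place 10 vCPU, 10 vCPU left
host 3: place 10 vCPU, 0 vCPU left
host 4: place 10 vCPU, 22 vCPU left
Final hosts: [13,13] [12,12] [12,10,10] [10].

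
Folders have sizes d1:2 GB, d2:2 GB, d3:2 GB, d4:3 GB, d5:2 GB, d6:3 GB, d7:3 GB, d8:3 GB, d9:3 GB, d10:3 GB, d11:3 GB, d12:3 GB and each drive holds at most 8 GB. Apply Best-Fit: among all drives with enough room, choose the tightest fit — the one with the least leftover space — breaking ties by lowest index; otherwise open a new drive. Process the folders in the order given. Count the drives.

drive 1: place d1 (2 GB), 6 GB left
drive 1: place d2 (2 GB), 4 GB left
drive 1: place d3 (2 GB), 2 GB left
drive 2: place d4 (3 GB), 5 GB left
drive 1: place d5 (2 GB), 0 GB left
drive 2: place d6 (3 GB), 2 GB left
drive 3: place d7 (3 GB), 5 GB left
drive 3: place d8 (3 GB), 2 GB left
drive 4: place d9 (3 GB), 5 GB left
drive 4: place d10 (3 GB), 2 GB left
drive 5: place d11 (3 GB), 5 GB left
drive 5: place d12 (3 GB), 2 GB left

5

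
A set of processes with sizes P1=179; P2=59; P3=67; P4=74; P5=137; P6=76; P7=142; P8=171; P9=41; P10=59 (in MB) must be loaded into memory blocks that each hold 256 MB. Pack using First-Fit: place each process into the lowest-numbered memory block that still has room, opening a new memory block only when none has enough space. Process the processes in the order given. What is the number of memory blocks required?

Put P1 (179 MB) in memory block 1; 77 MB remain.
Put P2 (59 MB) in memory block 1; 18 MB remain.
Put P3 (67 MB) in memory block 2; 189 MB remain.
Put P4 (74 MB) in memory block 2; 115 MB remain.
Put P5 (137 MB) in memory block 3; 119 MB remain.
Put P6 (76 MB) in memory block 2; 39 MB remain.
Put P7 (142 MB) in memory block 4; 114 MB remain.
Put P8 (171 MB) in memory block 5; 85 MB remain.
Put P9 (41 MB) in memory block 3; 78 MB remain.
Put P10 (59 MB) in memory block 3; 19 MB remain.

5 memory blocks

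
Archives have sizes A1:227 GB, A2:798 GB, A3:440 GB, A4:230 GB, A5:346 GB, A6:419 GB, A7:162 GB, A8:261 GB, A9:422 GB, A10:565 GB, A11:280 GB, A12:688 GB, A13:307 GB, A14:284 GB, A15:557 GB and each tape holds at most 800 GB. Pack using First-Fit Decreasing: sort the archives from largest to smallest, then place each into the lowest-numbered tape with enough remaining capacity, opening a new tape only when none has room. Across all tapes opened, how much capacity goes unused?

Sorted descending: 798, 688, 565, 557, 440, 422, 419, 346, 307, 284, 280, 261, 230, 227, 162.
tape 1: place 798 GB, 2 GB left
tape 2: place 688 GB, 112 GB left
tape 3: place 565 GB, 235 GB left
tape 4: place 557 GB, 243 GB left
tape 5: place 440 GB, 360 GB left
tape 6: place 422 GB, 378 GB left
tape 7: place 419 GB, 381 GB left
tape 5: place 346 GB, 14 GB left
tape 6: place 307 GB, 71 GB left
tape 7: place 284 GB, 97 GB left
tape 8: place 280 GB, 520 GB left
tape 8: place 261 GB, 259 GB left
tape 3: place 230 GB, 5 GB left
tape 4: place 227 GB, 16 GB left
tape 8: place 162 GB, 97 GB left
8 tapes × 800 GB = 6400 GB; used 5986 GB; unused 414 GB.

414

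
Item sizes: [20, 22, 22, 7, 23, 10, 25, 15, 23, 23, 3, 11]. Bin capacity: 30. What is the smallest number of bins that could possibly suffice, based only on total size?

7

Total size = 20 + 22 + 22 + 7 + 23 + 10 + 25 + 15 + 23 + 23 + 3 + 11 = 204.
⌈204 / 30⌉ = 7.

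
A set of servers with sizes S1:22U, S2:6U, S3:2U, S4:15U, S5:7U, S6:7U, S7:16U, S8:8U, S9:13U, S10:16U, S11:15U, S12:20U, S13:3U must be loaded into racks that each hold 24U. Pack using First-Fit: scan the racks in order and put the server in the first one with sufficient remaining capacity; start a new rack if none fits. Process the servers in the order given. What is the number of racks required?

8 racks

rack 1: place S1 (22U), 2U left
rack 2: place S2 (6U), 18U left
rack 1: place S3 (2U), 0U left
rack 2: place S4 (15U), 3U left
rack 3: place S5 (7U), 17U left
rack 3: place S6 (7U), 10U left
rack 4: place S7 (16U), 8U left
rack 3: place S8 (8U), 2U left
rack 5: place S9 (13U), 11U left
rack 6: place S10 (16U), 8U left
rack 7: place S11 (15U), 9U left
rack 8: place S12 (20U), 4U left
rack 2: place S13 (3U), 0U left
Final racks: [22,2] [6,15,3] [7,7,8] [16] [13] [16] [15] [20].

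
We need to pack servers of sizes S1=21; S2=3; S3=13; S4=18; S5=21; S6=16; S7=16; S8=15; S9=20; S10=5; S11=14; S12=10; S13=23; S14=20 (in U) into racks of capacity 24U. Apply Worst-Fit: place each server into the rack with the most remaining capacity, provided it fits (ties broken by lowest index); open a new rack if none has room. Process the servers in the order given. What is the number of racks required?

rack 1: place S1 (21U), 3U left
rack 1: place S2 (3U), 0U left
rack 2: place S3 (13U), 11U left
rack 3: place S4 (18U), 6U left
rack 4: place S5 (21U), 3U left
rack 5: place S6 (16U), 8U left
rack 6: place S7 (16U), 8U left
rack 7: place S8 (15U), 9U left
rack 8: place S9 (20U), 4U left
rack 2: place S10 (5U), 6U left
rack 9: place S11 (14U), 10U left
rack 9: place S12 (10U), 0U left
rack 10: place S13 (23U), 1U left
rack 11: place S14 (20U), 4U left
Final racks: [21,3] [13,5] [18] [21] [16] [16] [15] [20] [14,10] [23] [20].

11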